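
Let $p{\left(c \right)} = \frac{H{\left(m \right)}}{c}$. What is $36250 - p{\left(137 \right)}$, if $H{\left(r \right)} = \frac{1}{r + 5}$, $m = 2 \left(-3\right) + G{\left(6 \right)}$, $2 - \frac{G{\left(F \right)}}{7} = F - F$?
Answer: $\frac{64561249}{1781} \approx 36250.0$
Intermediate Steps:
$G{\left(F \right)} = 14$ ($G{\left(F \right)} = 14 - 7 \left(F - F\right) = 14 - 0 = 14 + 0 = 14$)
$m = 8$ ($m = 2 \left(-3\right) + 14 = -6 + 14 = 8$)
$H{\left(r \right)} = \frac{1}{5 + r}$
$p{\left(c \right)} = \frac{1}{13 c}$ ($p{\left(c \right)} = \frac{1}{\left(5 + 8\right) c} = \frac{1}{13 c}$)
$36250 - p{\left(137 \right)} = 36250 - \frac{1}{13 \cdot 137} = 36250 - \frac{1}{13} \cdot \frac{1}{137} = 36250 - \frac{1}{1781} = \frac{64561249}{1781}$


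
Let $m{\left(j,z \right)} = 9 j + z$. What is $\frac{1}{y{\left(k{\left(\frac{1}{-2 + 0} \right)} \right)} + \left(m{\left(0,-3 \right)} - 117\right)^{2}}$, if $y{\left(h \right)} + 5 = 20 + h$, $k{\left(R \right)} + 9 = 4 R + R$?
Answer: $\frac{2}{28807} \approx 6.9428 \cdot 10^{-5}$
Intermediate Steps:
$m{\left(j,z \right)} = z + 9 j$
$k{\left(R \right)} = -9 + 5 R$ ($k{\left(R \right)} = -9 + \left(4 R + R\right) = -9 + 5 R$)
$y{\left(h \right)} = 15 + h$ ($y{\left(h \right)} = -5 + \left(20 + h\right) = 15 + h$)
$\frac{1}{y{\left(k{\left(\frac{1}{-2 + 0} \right)} \right)} + \left(m{\left(0,-3 \right)} - 117\right)^{2}} = \frac{1}{\left(15 - \left(9 - \frac{5}{-2 + 0}\right)\right) + \left(\left(-3 + 9 \cdot 0\right) - 117\right)^{2}} = \frac{1}{\left(15 - \left(9 - \frac{5}{-2}\right)\right) + \left(\left(-3 + 0\right) - 117\right)^{2}} = \frac{1}{\left(15 + \left(-9 + 5 \left(- \frac{1}{2}\right)\right)\right) + \left(-3 - 117\right)^{2}} = \frac{1}{\left(15 - \frac{23}{2}\right) + \left(-120\right)^{2}} = \frac{1}{\left(15 - \frac{23}{2}\right) + 14400} = \frac{1}{\frac{7}{2} + 14400} = \frac{1}{\frac{28807}{2}} = \frac{2}{28807}$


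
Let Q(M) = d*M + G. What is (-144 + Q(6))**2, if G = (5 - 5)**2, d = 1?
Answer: 19044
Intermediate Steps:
G = 0 (G = 0**2 = 0)
Q(M) = M (Q(M) = 1*M + 0 = M + 0 = M)
(-144 + Q(6))**2 = (-144 + 6)**2 = (-138)**2 = 19044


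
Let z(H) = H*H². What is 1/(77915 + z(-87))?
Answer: -1/580588 ≈ -1.7224e-6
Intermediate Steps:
z(H) = H³
1/(77915 + z(-87)) = 1/(77915 + (-87)³) = 1/(77915 - 658503) = 1/(-580588) = -1/580588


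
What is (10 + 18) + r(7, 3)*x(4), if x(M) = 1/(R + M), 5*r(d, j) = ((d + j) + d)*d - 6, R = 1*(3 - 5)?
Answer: 393/10 ≈ 39.300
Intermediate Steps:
R = -2 (R = 1*(-2) = -2)
r(d, j) = -6/5 + d*(j + 2*d)/5 (r(d, j) = (((d + j) + d)*d - 6)/5 = ((j + 2*d)*d - 6)/5 = (d*(j + 2*d) - 6)/5 = (-6 + d*(j + 2*d))/5 = -6/5 + d*(j + 2*d)/5)
x(M) = 1/(-2 + M)
(10 + 18) + r(7, 3)*x(4) = (10 + 18) + (-6/5 + (⅖)*7² + (⅕)*7*3)/(-2 + 4) = 28 + (-6/5 + (⅖)*49 + 21/5)/2 = 28 + (-6/5 + 98/5 + 21/5)*(½) = 28 + (113/5)*(½) = 28 + 113/10 = 393/10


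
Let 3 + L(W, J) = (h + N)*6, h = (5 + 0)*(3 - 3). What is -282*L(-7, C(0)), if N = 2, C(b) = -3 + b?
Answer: -2538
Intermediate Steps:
h = 0 (h = 5*0 = 0)
L(W, J) = 9 (L(W, J) = -3 + (0 + 2)*6 = -3 + 2*6 = -3 + 12 = 9)
-282*L(-7, C(0)) = -282*9 = -2538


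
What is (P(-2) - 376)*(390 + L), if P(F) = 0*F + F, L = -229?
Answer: -60858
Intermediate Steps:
P(F) = F (P(F) = 0 + F = F)
(P(-2) - 376)*(390 + L) = (-2 - 376)*(390 - 229) = -378*161 = -60858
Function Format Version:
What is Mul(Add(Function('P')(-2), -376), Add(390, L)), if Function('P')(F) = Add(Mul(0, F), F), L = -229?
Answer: -60858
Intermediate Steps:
Function('P')(F) = F (Function('P')(F) = Add(0, F) = F)
Mul(Add(Function('P')(-2), -376), Add(390, L)) = Mul(Add(-2, -376), Add(390, -229)) = Mul(-378, 161) = -60858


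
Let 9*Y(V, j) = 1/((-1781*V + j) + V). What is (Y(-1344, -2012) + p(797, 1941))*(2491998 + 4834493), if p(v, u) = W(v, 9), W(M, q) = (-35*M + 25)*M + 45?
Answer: -3500957229931066550449/21512772 ≈ -1.6274e+14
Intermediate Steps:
W(M, q) = 45 + M*(25 - 35*M) (W(M, q) = (25 - 35*M)*M + 45 = M*(25 - 35*M) + 45 = 45 + M*(25 - 35*M))
Y(V, j) = 1/(9*(j - 1780*V)) (Y(V, j) = 1/(9*((-1781*V + j) + V)) = 1/(9*((j - 1781*V) + V)) = 1/(9*(j - 1780*V)))
p(v, u) = 45 - 35*v² + 25*v
(Y(-1344, -2012) + p(797, 1941))*(2491998 + 4834493) = (1/(9*(-2012 - 1780*(-1344))) + (45 - 35*797² + 25*797))*(2491998 + 4834493) = (1/(9*(-2012 + 2392320)) + (45 - 35*635209 + 19925))*7326491 = ((⅑)/2390308 + (45 - 22232315 + 19925))*7326491 = ((⅑)*(1/2390308) - 22212345)*7326491 = (1/21512772 - 22212345)*7326491 = -477849113570339/21512772*7326491 = -3500957229931066550449/21512772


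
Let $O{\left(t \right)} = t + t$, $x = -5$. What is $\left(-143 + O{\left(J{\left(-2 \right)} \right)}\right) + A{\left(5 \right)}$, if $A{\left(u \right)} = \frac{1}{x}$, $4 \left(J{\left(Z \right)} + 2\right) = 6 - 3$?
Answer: $- \frac{1457}{10} \approx -145.7$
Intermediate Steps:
$J{\left(Z \right)} = - \frac{5}{4}$ ($J{\left(Z \right)} = -2 + \frac{6 - 3}{4} = -2 + \frac{1}{4} \cdot 3 = -2 + \frac{3}{4} = - \frac{5}{4}$)
$A{\left(u \right)} = - \frac{1}{5}$ ($A{\left(u \right)} = \frac{1}{-5} = - \frac{1}{5}$)
$O{\left(t \right)} = 2 t$
$\left(-143 + O{\left(J{\left(-2 \right)} \right)}\right) + A{\left(5 \right)} = \left(-143 + 2 \left(- \frac{5}{4}\right)\right) - \frac{1}{5} = \left(-143 - \frac{5}{2}\right) - \frac{1}{5} = - \frac{291}{2} - \frac{1}{5} = - \frac{1457}{10}$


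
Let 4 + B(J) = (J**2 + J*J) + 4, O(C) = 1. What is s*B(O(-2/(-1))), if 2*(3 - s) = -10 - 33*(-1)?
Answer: -17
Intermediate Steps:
B(J) = 2*J**2 (B(J) = -4 + ((J**2 + J*J) + 4) = -4 + ((J**2 + J**2) + 4) = -4 + (2*J**2 + 4) = -4 + (4 + 2*J**2) = 2*J**2)
s = -17/2 (s = 3 - (-10 - 33*(-1))/2 = 3 - (-10 + 33)/2 = 3 - 1/2*23 = 3 - 23/2 = -17/2 ≈ -8.5000)
s*B(O(-2/(-1))) = -17*1**2 = -17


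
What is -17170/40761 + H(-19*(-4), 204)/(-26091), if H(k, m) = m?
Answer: -50699746/118166139 ≈ -0.42905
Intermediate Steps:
-17170/40761 + H(-19*(-4), 204)/(-26091) = -17170/40761 + 204/(-26091) = -17170*1/40761 + 204*(-1/26091) = -17170/40761 - 68/8697 = -50699746/118166139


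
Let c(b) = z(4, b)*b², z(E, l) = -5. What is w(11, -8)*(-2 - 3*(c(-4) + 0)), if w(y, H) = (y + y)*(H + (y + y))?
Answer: 73304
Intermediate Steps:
w(y, H) = 2*y*(H + 2*y) (w(y, H) = (2*y)*(H + 2*y) = 2*y*(H + 2*y))
c(b) = -5*b²
w(11, -8)*(-2 - 3*(c(-4) + 0)) = (2*11*(-8 + 2*11))*(-2 - 3*(-5*(-4)² + 0)) = (2*11*(-8 + 22))*(-2 - 3*(-5*16 + 0)) = (2*11*14)*(-2 - 3*(-80 + 0)) = 308*(-2 - 3*(-80)) = 308*(-2 + 240) = 308*238 = 73304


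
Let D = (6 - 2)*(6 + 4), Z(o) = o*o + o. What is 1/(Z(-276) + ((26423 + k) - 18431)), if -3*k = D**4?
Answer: -3/2308324 ≈ -1.2996e-6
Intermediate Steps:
Z(o) = o + o**2 (Z(o) = o**2 + o = o + o**2)
D = 40 (D = 4*10 = 40)
k = -2560000/3 (k = -1/3*40**4 = -1/3*2560000 = -2560000/3 ≈ -8.5333e+5)
1/(Z(-276) + ((26423 + k) - 18431)) = 1/(-276*(1 - 276) + ((26423 - 2560000/3) - 18431)) = 1/(-276*(-275) + (-2480731/3 - 18431)) = 1/(75900 - 2536024/3) = 1/(-2308324/3) = -3/2308324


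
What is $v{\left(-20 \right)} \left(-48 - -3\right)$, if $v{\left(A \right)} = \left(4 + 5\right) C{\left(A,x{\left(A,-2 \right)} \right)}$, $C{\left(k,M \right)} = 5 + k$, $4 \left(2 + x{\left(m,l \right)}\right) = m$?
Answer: $6075$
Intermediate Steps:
$x{\left(m,l \right)} = -2 + \frac{m}{4}$
$v{\left(A \right)} = 45 + 9 A$ ($v{\left(A \right)} = \left(4 + 5\right) \left(5 + A\right) = 9 \left(5 + A\right) = 45 + 9 A$)
$v{\left(-20 \right)} \left(-48 - -3\right) = \left(45 + 9 \left(-20\right)\right) \left(-48 - -3\right) = \left(45 - 180\right) \left(-48 + 3\right) = \left(-135\right) \left(-45\right) = 6075$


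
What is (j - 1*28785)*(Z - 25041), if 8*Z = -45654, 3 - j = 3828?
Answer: 2005368255/2 ≈ 1.0027e+9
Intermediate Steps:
j = -3825 (j = 3 - 1*3828 = 3 - 3828 = -3825)
Z = -22827/4 (Z = (⅛)*(-45654) = -22827/4 ≈ -5706.8)
(j - 1*28785)*(Z - 25041) = (-3825 - 1*28785)*(-22827/4 - 25041) = (-3825 - 28785)*(-122991/4) = -32610*(-122991/4) = 2005368255/2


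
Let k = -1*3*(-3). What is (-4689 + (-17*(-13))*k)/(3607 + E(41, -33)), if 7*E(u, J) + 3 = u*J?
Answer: -18900/23893 ≈ -0.79103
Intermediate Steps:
E(u, J) = -3/7 + J*u/7 (E(u, J) = -3/7 + (u*J)/7 = -3/7 + (J*u)/7 = -3/7 + J*u/7)
k = 9 (k = -3*(-3) = 9)
(-4689 + (-17*(-13))*k)/(3607 + E(41, -33)) = (-4689 - 17*(-13)*9)/(3607 + (-3/7 + (⅐)*(-33)*41)) = (-4689 + 221*9)/(3607 + (-3/7 - 1353/7)) = (-4689 + 1989)/(3607 - 1356/7) = -2700/23893/7 = -2700*7/23893 = -18900/23893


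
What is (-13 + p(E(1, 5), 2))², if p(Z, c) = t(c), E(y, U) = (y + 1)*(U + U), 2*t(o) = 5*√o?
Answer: 363/2 - 65*√2 ≈ 89.576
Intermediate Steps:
t(o) = 5*√o/2 (t(o) = (5*√o)/2 = 5*√o/2)
E(y, U) = 2*U*(1 + y) (E(y, U) = (1 + y)*(2*U) = 2*U*(1 + y))
p(Z, c) = 5*√c/2
(-13 + p(E(1, 5), 2))² = (-13 + 5*√2/2)²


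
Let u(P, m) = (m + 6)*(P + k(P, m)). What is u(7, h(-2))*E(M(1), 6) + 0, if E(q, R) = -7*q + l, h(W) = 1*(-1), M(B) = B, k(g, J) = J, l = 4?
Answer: -90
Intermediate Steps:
h(W) = -1
E(q, R) = 4 - 7*q (E(q, R) = -7*q + 4 = 4 - 7*q)
u(P, m) = (6 + m)*(P + m) (u(P, m) = (m + 6)*(P + m) = (6 + m)*(P + m))
u(7, h(-2))*E(M(1), 6) + 0 = ((-1)² + 6*7 + 6*(-1) + 7*(-1))*(4 - 7*1) + 0 = (1 + 42 - 6 - 7)*(4 - 7) + 0 = 30*(-3) + 0 = -90 + 0 = -90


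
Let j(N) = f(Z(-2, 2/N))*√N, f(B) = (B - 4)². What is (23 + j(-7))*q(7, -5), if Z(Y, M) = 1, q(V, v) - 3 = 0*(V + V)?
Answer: 69 + 27*I*√7 ≈ 69.0 + 71.435*I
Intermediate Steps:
q(V, v) = 3 (q(V, v) = 3 + 0*(V + V) = 3 + 0*(2*V) = 3 + 0 = 3)
f(B) = (-4 + B)²
j(N) = 9*√N (j(N) = (-4 + 1)²*√N = (-3)²*√N = 9*√N)
(23 + j(-7))*q(7, -5) = (23 + 9*√(-7))*3 = (23 + 9*(I*√7))*3 = (23 + 9*I*√7)*3 = 69 + 27*I*√7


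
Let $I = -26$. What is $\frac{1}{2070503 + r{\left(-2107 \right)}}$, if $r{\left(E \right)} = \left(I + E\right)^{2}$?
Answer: $\frac{1}{6620192} \approx 1.5105 \cdot 10^{-7}$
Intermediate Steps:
$r{\left(E \right)} = \left(-26 + E\right)^{2}$
$\frac{1}{2070503 + r{\left(-2107 \right)}} = \frac{1}{2070503 + \left(-26 - 2107\right)^{2}} = \frac{1}{2070503 + \left(-2133\right)^{2}} = \frac{1}{2070503 + 4549689} = \frac{1}{6620192}$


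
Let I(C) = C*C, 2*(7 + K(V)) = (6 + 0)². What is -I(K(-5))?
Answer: -121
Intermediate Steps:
K(V) = 11 (K(V) = -7 + (6 + 0)²/2 = -7 + (½)*6² = -7 + (½)*36 = -7 + 18 = 11)
I(C) = C²
-I(K(-5)) = -1*11² = -1*121 = -121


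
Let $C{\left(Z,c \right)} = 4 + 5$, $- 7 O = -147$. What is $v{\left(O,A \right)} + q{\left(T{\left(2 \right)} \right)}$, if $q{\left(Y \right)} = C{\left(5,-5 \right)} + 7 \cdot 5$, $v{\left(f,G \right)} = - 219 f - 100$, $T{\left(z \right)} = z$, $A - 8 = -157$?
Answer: $-4655$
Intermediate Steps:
$A = -149$ ($A = 8 - 157 = -149$)
$O = 21$ ($O = \left(- \frac{1}{7}\right) \left(-147\right) = 21$)
$C{\left(Z,c \right)} = 9$
$v{\left(f,G \right)} = -100 - 219 f$
$q{\left(Y \right)} = 44$ ($q{\left(Y \right)} = 9 + 7 \cdot 5 = 9 + 35 = 44$)
$v{\left(O,A \right)} + q{\left(T{\left(2 \right)} \right)} = \left(-100 - 4599\right) + 44 = -4699 + 44 = -4655$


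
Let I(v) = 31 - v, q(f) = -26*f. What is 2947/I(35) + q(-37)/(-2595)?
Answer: -7651313/10380 ≈ -737.12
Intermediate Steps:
2947/I(35) + q(-37)/(-2595) = 2947/(31 - 1*35) - 26*(-37)/(-2595) = 2947/(31 - 35) + 962*(-1/2595) = 2947/(-4) - 962/2595 = 2947*(-¼) - 962/2595 = -2947/4 - 962/2595 = -7651313/10380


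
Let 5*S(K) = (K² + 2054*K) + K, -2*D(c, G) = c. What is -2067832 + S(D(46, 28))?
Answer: -10385896/5 ≈ -2.0772e+6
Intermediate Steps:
D(c, G) = -c/2
S(K) = 411*K + K²/5 (S(K) = ((K² + 2054*K) + K)/5 = (K² + 2055*K)/5 = 411*K + K²/5)
-2067832 + S(D(46, 28)) = -2067832 + (-½*46)*(2055 - ½*46)/5 = -2067832 + (⅕)*(-23)*(2055 - 23) = -2067832 + (⅕)*(-23)*2032 = -2067832 - 46736/5 = -10385896/5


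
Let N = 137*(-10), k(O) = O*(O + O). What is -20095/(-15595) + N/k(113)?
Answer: 49182096/39826511 ≈ 1.2349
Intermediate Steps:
k(O) = 2*O**2 (k(O) = O*(2*O) = 2*O**2)
N = -1370
-20095/(-15595) + N/k(113) = -20095/(-15595) - 1370/(2*113**2) = -20095*(-1/15595) - 1370/(2*12769) = 4019/3119 - 1370/25538 = 4019/3119 - 1370*1/25538 = 4019/3119 - 685/12769 = 49182096/39826511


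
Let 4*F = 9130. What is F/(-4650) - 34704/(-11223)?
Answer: 6033649/2319420 ≈ 2.6014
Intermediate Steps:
F = 4565/2 (F = (¼)*9130 = 4565/2 ≈ 2282.5)
F/(-4650) - 34704/(-11223) = (4565/2)/(-4650) - 34704/(-11223) = (4565/2)*(-1/4650) - 34704*(-1/11223) = -913/1860 + 3856/1247 = 6033649/2319420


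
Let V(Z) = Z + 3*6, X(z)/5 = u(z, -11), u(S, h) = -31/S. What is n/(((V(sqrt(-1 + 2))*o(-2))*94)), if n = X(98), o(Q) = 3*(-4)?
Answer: 155/2100336 ≈ 7.3798e-5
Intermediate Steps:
X(z) = -155/z (X(z) = 5*(-31/z) = -155/z)
V(Z) = 18 + Z (V(Z) = Z + 18 = 18 + Z)
o(Q) = -12
n = -155/98 ≈ -1.5816
n/(((V(sqrt(-1 + 2))*o(-2))*94)) = -155*(-1/(1128*(18 + sqrt(-1 + 2))))/98 = -155*(-1/(1128*(18 + sqrt(1))))/98 = -155*(-1/(1128*(18 + 1)))/98 = -155/(98*((19*(-12))*94)) = -155/(98*((-228*94))) = -155/98/(-21432) = -155/98*(-1/21432) = 155/2100336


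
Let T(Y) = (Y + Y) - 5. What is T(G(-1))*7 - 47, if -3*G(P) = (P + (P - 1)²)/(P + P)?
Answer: -75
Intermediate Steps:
G(P) = -(P + (-1 + P)²)/(6*P) (G(P) = -(P + (P - 1)²)/(3*(P + P)) = -(P + (-1 + P)²)/(3*(2*P)) = -(P + (-1 + P)²)*1/(2*P)/3 = -(P + (-1 + P)²)/(6*P))
T(Y) = -5 + 2*Y (T(Y) = 2*Y - 5 = -5 + 2*Y)
T(G(-1))*7 - 47 = (-5 + 2*((⅙)*(-1 - 1 - 1*(-1)²)/(-1)))*7 - 47 = (-5 + 2*((⅙)*(-1)*(-1 - 1 - 1*1)))*7 - 47 = (-5 + 2*((⅙)*(-1)*(-1 - 1 - 1)))*7 - 47 = (-5 + 2*((⅙)*(-1)*(-3)))*7 - 47 = (-5 + 2*(½))*7 - 47 = (-5 + 1)*7 - 47 = -4*7 - 47 = -28 - 47 = -75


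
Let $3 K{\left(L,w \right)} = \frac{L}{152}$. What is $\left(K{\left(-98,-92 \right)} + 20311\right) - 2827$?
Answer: $\frac{3986303}{228} \approx 17484.0$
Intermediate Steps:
$K{\left(L,w \right)} = \frac{L}{456}$ ($K{\left(L,w \right)} = \frac{L \frac{1}{152}}{3} = \frac{\frac{1}{152} L}{3} = \frac{L}{456}$)
$\left(K{\left(-98,-92 \right)} + 20311\right) - 2827 = \left(\frac{1}{456} \left(-98\right) + 20311\right) - 2827 = \left(- \frac{49}{228} + 20311\right) - 2827 = \frac{4630859}{228} - 2827 = \frac{3986303}{228}$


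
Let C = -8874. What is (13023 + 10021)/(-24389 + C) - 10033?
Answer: -333750723/33263 ≈ -10034.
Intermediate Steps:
(13023 + 10021)/(-24389 + C) - 10033 = (13023 + 10021)/(-24389 - 8874) - 10033 = 23044/(-33263) - 10033 = 23044*(-1/33263) - 10033 = -23044/33263 - 10033 = -333750723/33263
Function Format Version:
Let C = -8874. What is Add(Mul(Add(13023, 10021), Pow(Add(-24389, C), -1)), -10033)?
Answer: Rational(-333750723, 33263) ≈ -10034.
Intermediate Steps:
Add(Mul(Add(13023, 10021), Pow(Add(-24389, C), -1)), -10033) = Add(Mul(Add(13023, 10021), Pow(Add(-24389, -8874), -1)), -10033) = Add(Mul(23044, Pow(-33263, -1)), -10033) = Add(Mul(23044, Rational(-1, 33263)), -10033) = Add(Rational(-23044, 33263), -10033) = Rational(-333750723, 33263)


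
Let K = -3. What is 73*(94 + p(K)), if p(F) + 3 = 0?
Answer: 6643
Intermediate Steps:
p(F) = -3 (p(F) = -3 + 0 = -3)
73*(94 + p(K)) = 73*(94 - 3) = 73*91 = 6643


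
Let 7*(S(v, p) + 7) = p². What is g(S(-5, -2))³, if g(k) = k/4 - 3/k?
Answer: -109902239/74088000 ≈ -1.4834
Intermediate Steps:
S(v, p) = -7 + p²/7
g(k) = -3/k + k/4 (g(k) = k*(¼) - 3/k = k/4 - 3/k = -3/k + k/4)
g(S(-5, -2))³ = (-3/(-7 + (⅐)*(-2)²) + (-7 + (⅐)*(-2)²)/4)³ = (-3/(-7 + (⅐)*4) + (-7 + (⅐)*4)/4)³ = (-3/(-7 + 4/7) + (-7 + 4/7)/4)³ = (-3/(-45/7) + (¼)*(-45/7))³ = (-3*(-7/45) - 45/28)³ = (7/15 - 45/28)³ = (-479/420)³ = -109902239/74088000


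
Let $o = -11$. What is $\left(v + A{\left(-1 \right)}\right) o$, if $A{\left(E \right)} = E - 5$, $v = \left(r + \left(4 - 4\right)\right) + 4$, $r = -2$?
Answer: $44$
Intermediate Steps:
$v = 2$ ($v = \left(-2 + \left(4 - 4\right)\right) + 4 = \left(-2 + 0\right) + 4 = -2 + 4 = 2$)
$A{\left(E \right)} = -5 + E$
$\left(v + A{\left(-1 \right)}\right) o = \left(2 - 6\right) \left(-11\right) = \left(-4\right) \left(-11\right) = 44$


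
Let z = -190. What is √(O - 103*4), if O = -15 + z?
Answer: I*√617 ≈ 24.839*I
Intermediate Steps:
O = -205 (O = -15 - 190 = -205)
√(O - 103*4) = √(-205 - 103*4) = √(-205 - 412) = √(-617) = I*√617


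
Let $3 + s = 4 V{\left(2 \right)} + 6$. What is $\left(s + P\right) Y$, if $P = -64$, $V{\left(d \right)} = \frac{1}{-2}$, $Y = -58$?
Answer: $3654$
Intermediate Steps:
$V{\left(d \right)} = - \frac{1}{2}$
$s = 1$ ($s = -3 + \left(4 \left(- \frac{1}{2}\right) + 6\right) = -3 + \left(-2 + 6\right) = -3 + 4 = 1$)
$\left(s + P\right) Y = \left(1 - 64\right) \left(-58\right) = \left(-63\right) \left(-58\right) = 3654$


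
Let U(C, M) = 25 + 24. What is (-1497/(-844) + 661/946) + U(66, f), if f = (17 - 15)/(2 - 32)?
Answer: 20548411/399212 ≈ 51.472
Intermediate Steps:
f = -1/15 (f = 2/(-30) = 2*(-1/30) = -1/15 ≈ -0.066667)
U(C, M) = 49
(-1497/(-844) + 661/946) + U(66, f) = (-1497/(-844) + 661/946) + 49 = (-1497*(-1/844) + 661*(1/946)) + 49 = (1497/844 + 661/946) + 49 = 987023/399212 + 49 = 20548411/399212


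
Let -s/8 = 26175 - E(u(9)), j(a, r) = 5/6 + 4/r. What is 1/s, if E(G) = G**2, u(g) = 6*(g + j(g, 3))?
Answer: -1/173488 ≈ -5.7641e-6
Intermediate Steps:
j(a, r) = 5/6 + 4/r (j(a, r) = 5*(1/6) + 4/r = 5/6 + 4/r)
u(g) = 13 + 6*g (u(g) = 6*(g + (5/6 + 4/3)) = 6*(g + 13/6) = 6*(13/6 + g) = 13 + 6*g)
s = -173488 (s = -8*(26175 - (13 + 6*9)**2) = -8*(26175 - (13 + 54)**2) = -8*(26175 - 1*67**2) = -8*(26175 - 1*4489) = -8*(26175 - 4489) = -8*21686 = -173488)
1/s = 1/(-173488) = -1/173488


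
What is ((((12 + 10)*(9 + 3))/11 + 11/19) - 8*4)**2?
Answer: 19881/361 ≈ 55.072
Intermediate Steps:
((((12 + 10)*(9 + 3))/11 + 11/19) - 8*4)**2 = (((22*12)*(1/11) + 11*(1/19)) - 32)**2 = ((264*(1/11) + 11/19) - 32)**2 = ((24 + 11/19) - 32)**2 = (467/19 - 32)**2 = (-141/19)**2 = 19881/361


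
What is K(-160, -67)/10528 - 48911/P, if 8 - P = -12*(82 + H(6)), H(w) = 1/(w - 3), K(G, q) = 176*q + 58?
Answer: -65827759/1310736 ≈ -50.222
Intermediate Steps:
K(G, q) = 58 + 176*q
H(w) = 1/(-3 + w)
P = 996 (P = 8 - (-12)*(82 + 1/(-3 + 6)) = 8 - (-12)*(82 + 1/3) = 8 - (-12)*(82 + ⅓) = 8 - (-12)*247/3 = 8 - 1*(-988) = 8 + 988 = 996)
K(-160, -67)/10528 - 48911/P = (58 + 176*(-67))/10528 - 48911/996 = (58 - 11792)*(1/10528) - 48911*1/996 = -11734*1/10528 - 48911/996 = -5867/5264 - 48911/996 = -65827759/1310736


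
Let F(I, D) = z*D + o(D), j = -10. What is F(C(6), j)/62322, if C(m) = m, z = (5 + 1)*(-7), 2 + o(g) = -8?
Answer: 205/31161 ≈ 0.0065787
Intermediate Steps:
o(g) = -10 (o(g) = -2 - 8 = -10)
z = -42 (z = 6*(-7) = -42)
F(I, D) = -10 - 42*D (F(I, D) = -42*D - 10 = -10 - 42*D)
F(C(6), j)/62322 = (-10 - 42*(-10))/62322 = (-10 + 420)*(1/62322) = 410*(1/62322) = 205/31161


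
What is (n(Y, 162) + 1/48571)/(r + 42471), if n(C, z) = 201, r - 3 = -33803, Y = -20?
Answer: 9762772/421159141 ≈ 0.023181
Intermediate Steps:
r = -33800 (r = 3 - 33803 = -33800)
(n(Y, 162) + 1/48571)/(r + 42471) = (201 + 1/48571)/(-33800 + 42471) = (201 + 1/48571)/8671 = (9762772/48571)*(1/8671) = 9762772/421159141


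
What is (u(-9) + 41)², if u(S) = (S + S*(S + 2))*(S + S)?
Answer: 866761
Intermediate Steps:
u(S) = 2*S*(S + S*(2 + S)) (u(S) = (S + S*(2 + S))*(2*S) = 2*S*(S + S*(2 + S)))
(u(-9) + 41)² = (2*(-9)²*(3 - 9) + 41)² = (2*81*(-6) + 41)² = (-972 + 41)² = (-931)² = 866761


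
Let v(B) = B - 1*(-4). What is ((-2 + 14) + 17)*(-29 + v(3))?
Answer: -638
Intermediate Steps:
v(B) = 4 + B (v(B) = B + 4 = 4 + B)
((-2 + 14) + 17)*(-29 + v(3)) = ((-2 + 14) + 17)*(-29 + (4 + 3)) = (12 + 17)*(-29 + 7) = 29*(-22) = -638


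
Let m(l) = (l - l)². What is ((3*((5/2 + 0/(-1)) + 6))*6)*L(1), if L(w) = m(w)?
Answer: 0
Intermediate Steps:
m(l) = 0 (m(l) = 0² = 0)
L(w) = 0
((3*((5/2 + 0/(-1)) + 6))*6)*L(1) = ((3*((5/2 + 0/(-1)) + 6))*6)*0 = ((3*((5*(½) + 0*(-1)) + 6))*6)*0 = ((3*((5/2 + 0) + 6))*6)*0 = ((3*(5/2 + 6))*6)*0 = ((3*(17/2))*6)*0 = ((51/2)*6)*0 = 153*0 = 0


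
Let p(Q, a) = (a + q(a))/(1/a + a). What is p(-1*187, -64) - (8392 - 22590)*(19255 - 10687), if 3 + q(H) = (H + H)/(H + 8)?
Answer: 3488756328048/28679 ≈ 1.2165e+8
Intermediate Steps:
q(H) = -3 + 2*H/(8 + H) (q(H) = -3 + (H + H)/(H + 8) = -3 + (2*H)/(8 + H) = -3 + 2*H/(8 + H))
p(Q, a) = (a + (-24 - a)/(8 + a))/(a + 1/a) (p(Q, a) = (a + (-24 - a)/(8 + a))/(1/a + a) = (a + (-24 - a)/(8 + a))/(a + 1/a))
p(-1*187, -64) - (8392 - 22590)*(19255 - 10687) = -64*(-24 - 1*(-64) - 64*(8 - 64))/((1 + (-64)²)*(8 - 64)) - (8392 - 22590)*(19255 - 10687) = -64*(-24 + 64 - 64*(-56))/((1 + 4096)*(-56)) - (-14198)*8568 = -64*(-1/56)*(-24 + 64 + 3584)/4097 - 1*(-121648464) = -64*1/4097*(-1/56)*3624 + 121648464 = 28992/28679 + 121648464 = 3488756328048/28679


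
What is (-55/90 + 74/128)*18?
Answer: -19/32 ≈ -0.59375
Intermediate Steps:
(-55/90 + 74/128)*18 = (-55*1/90 + 74*(1/128))*18 = (-11/18 + 37/64)*18 = -19/576*18 = -19/32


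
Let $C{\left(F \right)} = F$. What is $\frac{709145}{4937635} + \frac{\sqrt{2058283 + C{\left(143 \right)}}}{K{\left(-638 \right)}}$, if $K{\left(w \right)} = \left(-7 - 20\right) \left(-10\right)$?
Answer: $\frac{141829}{987527} + \frac{\sqrt{228714}}{90} \approx 5.4574$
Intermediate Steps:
$K{\left(w \right)} = 270$ ($K{\left(w \right)} = \left(-27\right) \left(-10\right) = 270$)
$\frac{709145}{4937635} + \frac{\sqrt{2058283 + C{\left(143 \right)}}}{K{\left(-638 \right)}} = \frac{709145}{4937635} + \frac{\sqrt{2058283 + 143}}{270} = 709145 \cdot \frac{1}{4937635} + \sqrt{2058426} \cdot \frac{1}{270} = \frac{141829}{987527} + 3 \sqrt{228714} \cdot \frac{1}{270} = \frac{141829}{987527} + \frac{\sqrt{228714}}{90}$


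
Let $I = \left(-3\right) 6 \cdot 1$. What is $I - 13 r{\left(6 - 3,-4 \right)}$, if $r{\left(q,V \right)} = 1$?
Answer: $-31$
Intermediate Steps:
$I = -18$ ($I = \left(-18\right) 1 = -18$)
$I - 13 r{\left(6 - 3,-4 \right)} = -18 - 13 = -31$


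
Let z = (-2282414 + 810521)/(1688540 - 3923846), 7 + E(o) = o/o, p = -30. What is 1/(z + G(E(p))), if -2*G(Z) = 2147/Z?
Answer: 4470612/802810783 ≈ 0.0055687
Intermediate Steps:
E(o) = -6 (E(o) = -7 + o/o = -7 + 1 = -6)
z = 490631/745102 (z = -1471893/(-2235306) = -1471893*(-1/2235306) = 490631/745102 ≈ 0.65847)
G(Z) = -2147/(2*Z)
1/(z + G(E(p))) = 1/(490631/745102 - 2147/2/(-6)) = 1/(490631/745102 - 2147/2*(-1/6)) = 1/(490631/745102 + 2147/12) = 1/(802810783/4470612) = 4470612/802810783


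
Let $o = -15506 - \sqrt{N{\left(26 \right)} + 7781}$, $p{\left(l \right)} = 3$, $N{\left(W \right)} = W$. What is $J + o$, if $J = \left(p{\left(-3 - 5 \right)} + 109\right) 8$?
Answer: $-14610 - \sqrt{7807} \approx -14698.0$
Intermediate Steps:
$o = -15506 - \sqrt{7807}$ ($o = -15506 - \sqrt{26 + 7781} = -15506 - \sqrt{7807} \approx -15594.0$)
$J = 896$ ($J = \left(3 + 109\right) 8 = 112 \cdot 8 = 896$)
$J + o = 896 - \left(15506 + \sqrt{7807}\right) = -14610 - \sqrt{7807}$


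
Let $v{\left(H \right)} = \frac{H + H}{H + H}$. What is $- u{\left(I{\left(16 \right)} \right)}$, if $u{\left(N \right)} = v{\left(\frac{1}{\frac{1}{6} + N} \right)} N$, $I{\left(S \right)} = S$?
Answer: $-16$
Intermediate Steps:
$v{\left(H \right)} = 1$ ($v{\left(H \right)} = \frac{2 H}{2 H} = 2 H \frac{1}{2 H} = 1$)
$u{\left(N \right)} = N$ ($u{\left(N \right)} = 1 N = N$)
$- u{\left(I{\left(16 \right)} \right)} = \left(-1\right) 16 = -16$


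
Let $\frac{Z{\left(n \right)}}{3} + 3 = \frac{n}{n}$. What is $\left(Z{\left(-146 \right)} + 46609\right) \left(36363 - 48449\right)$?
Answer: $-563243858$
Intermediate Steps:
$Z{\left(n \right)} = -6$ ($Z{\left(n \right)} = -9 + 3 \frac{n}{n} = -9 + 3 \cdot 1 = -9 + 3 = -6$)
$\left(Z{\left(-146 \right)} + 46609\right) \left(36363 - 48449\right) = \left(-6 + 46609\right) \left(36363 - 48449\right) = 46603 \left(-12086\right) = -563243858$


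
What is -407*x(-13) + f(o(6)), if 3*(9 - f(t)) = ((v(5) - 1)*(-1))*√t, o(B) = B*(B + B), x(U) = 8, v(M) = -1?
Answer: -3247 - 4*√2 ≈ -3252.7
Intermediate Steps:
o(B) = 2*B² (o(B) = B*(2*B) = 2*B²)
f(t) = 9 - 2*√t/3 (f(t) = 9 - (-1 - 1)*(-1)*√t/3 = 9 - (-2*(-1))*√t/3 = 9 - 2*√t/3)
-407*x(-13) + f(o(6)) = -407*8 + (9 - 2*6*√2/3) = -3256 + (9 - 2*6*√2/3) = -3256 + (9 - 4*√2) = -3247 - 4*√2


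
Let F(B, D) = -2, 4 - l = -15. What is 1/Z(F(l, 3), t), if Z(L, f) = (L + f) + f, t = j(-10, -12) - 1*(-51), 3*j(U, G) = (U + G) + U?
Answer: 3/236 ≈ 0.012712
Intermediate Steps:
l = 19 (l = 4 - 1*(-15) = 4 + 15 = 19)
j(U, G) = G/3 + 2*U/3 (j(U, G) = ((U + G) + U)/3 = ((G + U) + U)/3 = (G + 2*U)/3 = G/3 + 2*U/3)
t = 121/3 (t = ((⅓)*(-12) + (⅔)*(-10)) - 1*(-51) = (-4 - 20/3) + 51 = -32/3 + 51 = 121/3 ≈ 40.333)
Z(L, f) = L + 2*f
1/Z(F(l, 3), t) = 1/(-2 + 2*(121/3)) = 1/(-2 + 242/3) = 1/(236/3) = 3/236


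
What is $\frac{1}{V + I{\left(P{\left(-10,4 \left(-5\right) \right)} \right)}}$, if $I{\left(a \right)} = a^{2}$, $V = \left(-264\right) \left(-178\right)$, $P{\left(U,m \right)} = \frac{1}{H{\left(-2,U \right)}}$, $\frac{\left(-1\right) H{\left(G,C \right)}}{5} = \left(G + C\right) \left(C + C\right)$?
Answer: $\frac{1440000}{67668480001} \approx 2.128 \cdot 10^{-5}$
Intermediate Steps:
$H{\left(G,C \right)} = - 10 C \left(C + G\right)$ ($H{\left(G,C \right)} = - 5 \left(G + C\right) \left(C + C\right) = - 5 \left(C + G\right) 2 C = - 5 \cdot 2 C \left(C + G\right) = - 10 C \left(C + G\right)$)
$P{\left(U,m \right)} = - \frac{1}{10 U \left(-2 + U\right)}$ ($P{\left(U,m \right)} = \frac{1}{\left(-10\right) U \left(U - 2\right)} = \frac{1}{\left(-10\right) U \left(-2 + U\right)} = - \frac{1}{10 U \left(-2 + U\right)}$)
$V = 46992$
$\frac{1}{V + I{\left(P{\left(-10,4 \left(-5\right) \right)} \right)}} = \frac{1}{46992 + \left(- \frac{1}{10 \left(-10\right) \left(-2 - 10\right)}\right)^{2}} = \frac{1}{46992 + \left(\left(- \frac{1}{10}\right) \left(- \frac{1}{10}\right) \frac{1}{-12}\right)^{2}} = \frac{1}{46992 + \left(\left(- \frac{1}{10}\right) \left(- \frac{1}{10}\right) \left(- \frac{1}{12}\right)\right)^{2}} = \frac{1}{46992 + \left(- \frac{1}{1200}\right)^{2}} = \frac{1}{46992 + \frac{1}{1440000}} = \frac{1}{\frac{67668480001}{1440000}} = \frac{1440000}{67668480001}$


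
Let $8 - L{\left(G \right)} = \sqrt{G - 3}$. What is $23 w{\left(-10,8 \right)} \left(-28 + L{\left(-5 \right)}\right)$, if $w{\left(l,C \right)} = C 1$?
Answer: $-3680 - 368 i \sqrt{2} \approx -3680.0 - 520.43 i$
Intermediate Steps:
$L{\left(G \right)} = 8 - \sqrt{-3 + G}$ ($L{\left(G \right)} = 8 - \sqrt{G - 3} = 8 - \sqrt{-3 + G}$)
$w{\left(l,C \right)} = C$
$23 w{\left(-10,8 \right)} \left(-28 + L{\left(-5 \right)}\right) = 23 \cdot 8 \left(-28 + \left(8 - \sqrt{-3 - 5}\right)\right) = 184 \left(-28 + \left(8 - \sqrt{-8}\right)\right) = 184 \left(-28 + \left(8 - 2 i \sqrt{2}\right)\right) = 184 \left(-20 - 2 i \sqrt{2}\right) = -3680 - 368 i \sqrt{2}$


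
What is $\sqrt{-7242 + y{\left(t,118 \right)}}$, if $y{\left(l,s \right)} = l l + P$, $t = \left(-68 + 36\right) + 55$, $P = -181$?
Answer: $3 i \sqrt{766} \approx 83.03 i$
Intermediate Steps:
$t = 23$ ($t = -32 + 55 = 23$)
$y{\left(l,s \right)} = -181 + l^{2}$ ($y{\left(l,s \right)} = l l - 181 = l^{2} - 181 = -181 + l^{2}$)
$\sqrt{-7242 + y{\left(t,118 \right)}} = \sqrt{-7242 - \left(181 - 23^{2}\right)} = \sqrt{-7242 + \left(-181 + 529\right)} = \sqrt{-7242 + 348} = \sqrt{-6894} = 3 i \sqrt{766}$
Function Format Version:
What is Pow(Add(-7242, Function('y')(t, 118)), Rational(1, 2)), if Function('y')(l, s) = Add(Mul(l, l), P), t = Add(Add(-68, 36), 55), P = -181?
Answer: Mul(3, I, Pow(766, Rational(1, 2))) ≈ Mul(83.030, I)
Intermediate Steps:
t = 23 (t = Add(-32, 55) = 23)
Function('y')(l, s) = Add(-181, Pow(l, 2)) (Function('y')(l, s) = Add(Mul(l, l), -181) = Add(Pow(l, 2), -181) = Add(-181, Pow(l, 2)))
Pow(Add(-7242, Function('y')(t, 118)), Rational(1, 2)) = Pow(Add(-7242, Add(-181, Pow(23, 2))), Rational(1, 2)) = Pow(Add(-7242, Add(-181, 529)), Rational(1, 2)) = Pow(Add(-7242, 348), Rational(1, 2)) = Pow(-6894, Rational(1, 2)) = Mul(3, I, Pow(766, Rational(1, 2)))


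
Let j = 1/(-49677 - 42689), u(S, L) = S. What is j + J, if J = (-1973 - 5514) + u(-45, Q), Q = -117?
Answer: -695700713/92366 ≈ -7532.0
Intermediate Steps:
j = -1/92366 (j = 1/(-92366) = -1/92366 ≈ -1.0826e-5)
J = -7532 (J = (-1973 - 5514) - 45 = -7487 - 45 = -7532)
j + J = -1/92366 - 7532 = -695700713/92366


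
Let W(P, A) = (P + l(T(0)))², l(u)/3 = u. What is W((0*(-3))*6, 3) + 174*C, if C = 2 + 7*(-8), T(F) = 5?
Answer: -9171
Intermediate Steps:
l(u) = 3*u
W(P, A) = (15 + P)² (W(P, A) = (P + 3*5)² = (P + 15)² = (15 + P)²)
C = -54 (C = 2 - 56 = -54)
W((0*(-3))*6, 3) + 174*C = (15 + (0*(-3))*6)² + 174*(-54) = (15 + 0*6)² - 9396 = (15 + 0)² - 9396 = 15² - 9396 = 225 - 9396 = -9171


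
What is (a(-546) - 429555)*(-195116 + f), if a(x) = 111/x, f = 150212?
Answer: 1755275963244/91 ≈ 1.9289e+10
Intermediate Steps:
(a(-546) - 429555)*(-195116 + f) = (111/(-546) - 429555)*(-195116 + 150212) = (111*(-1/546) - 429555)*(-44904) = (-37/182 - 429555)*(-44904) = -78179047/182*(-44904) = 1755275963244/91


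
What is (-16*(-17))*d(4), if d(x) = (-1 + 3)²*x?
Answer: 4352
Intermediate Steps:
d(x) = 4*x (d(x) = 2²*x = 4*x)
(-16*(-17))*d(4) = (-16*(-17))*(4*4) = 272*16 = 4352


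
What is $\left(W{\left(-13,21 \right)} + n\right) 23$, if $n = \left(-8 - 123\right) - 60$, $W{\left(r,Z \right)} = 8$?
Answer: $-4209$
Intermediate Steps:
$n = -191$ ($n = -131 - 60 = -191$)
$\left(W{\left(-13,21 \right)} + n\right) 23 = \left(8 - 191\right) 23 = \left(-183\right) 23 = -4209$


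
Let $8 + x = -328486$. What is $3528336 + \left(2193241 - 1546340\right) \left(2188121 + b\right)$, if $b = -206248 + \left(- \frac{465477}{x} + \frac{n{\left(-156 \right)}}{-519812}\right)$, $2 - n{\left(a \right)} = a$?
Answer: $\frac{9121739178187787303851}{7114796797} \approx 1.2821 \cdot 10^{12}$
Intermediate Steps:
$x = -328494$ ($x = -8 - 328486 = -328494$)
$n{\left(a \right)} = 2 - a$
$b = - \frac{1467402530261478}{7114796797}$ ($b = -206248 + \left(- \frac{465477}{-328494} + \frac{2 - -156}{-519812}\right) = -206248 + \left(\left(-465477\right) \left(- \frac{1}{328494}\right) + \left(2 + 156\right) \left(- \frac{1}{519812}\right)\right) = -206248 + \left(\frac{155159}{109498} + 158 \left(- \frac{1}{519812}\right)\right) = -206248 + \left(\frac{155159}{109498} - \frac{79}{259906}\right) = -206248 + \frac{10079526178}{7114796797} = - \frac{1467402530261478}{7114796797} \approx -2.0625 \cdot 10^{5}$)
$3528336 + \left(2193241 - 1546340\right) \left(2188121 + b\right) = 3528336 + \left(2193241 - 1546340\right) \left(2188121 - \frac{1467402530261478}{7114796797}\right) = 3528336 + 646901 \cdot \frac{14100633751986959}{7114796797} = 3528336 + \frac{9121714074794115764059}{7114796797} = \frac{9121739178187787303851}{7114796797}$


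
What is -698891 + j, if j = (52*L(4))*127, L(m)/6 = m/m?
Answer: -659267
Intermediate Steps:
L(m) = 6 (L(m) = 6*(m/m) = 6*1 = 6)
j = 39624 (j = (52*6)*127 = 312*127 = 39624)
-698891 + j = -698891 + 39624 = -659267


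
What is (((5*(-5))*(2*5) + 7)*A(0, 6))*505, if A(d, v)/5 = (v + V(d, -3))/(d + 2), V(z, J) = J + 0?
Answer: -1840725/2 ≈ -9.2036e+5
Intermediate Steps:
V(z, J) = J
A(d, v) = 5*(-3 + v)/(2 + d) (A(d, v) = 5*((v - 3)/(d + 2)) = 5*((-3 + v)/(2 + d)) = 5*(-3 + v)/(2 + d))
(((5*(-5))*(2*5) + 7)*A(0, 6))*505 = (((5*(-5))*(2*5) + 7)*(5*(-3 + 6)/(2 + 0)))*505 = ((-25*10 + 7)*(5*3/2))*505 = ((-250 + 7)*(5*(½)*3))*505 = -243*15/2*505 = -3645/2*505 = -1840725/2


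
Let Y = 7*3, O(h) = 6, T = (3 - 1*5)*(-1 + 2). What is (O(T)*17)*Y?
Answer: 2142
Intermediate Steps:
T = -2 (T = (3 - 5)*1 = -2*1 = -2)
Y = 21
(O(T)*17)*Y = (6*17)*21 = 102*21 = 2142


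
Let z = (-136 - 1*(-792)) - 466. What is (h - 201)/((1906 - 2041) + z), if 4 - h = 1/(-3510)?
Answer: -691469/193050 ≈ -3.5818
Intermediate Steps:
h = 14041/3510 (h = 4 - 1/(-3510) = 4 - 1*(-1/3510) = 4 + 1/3510 = 14041/3510 ≈ 4.0003)
z = 190 (z = (-136 + 792) - 466 = 656 - 466 = 190)
(h - 201)/((1906 - 2041) + z) = (14041/3510 - 201)/((1906 - 2041) + 190) = -691469/(3510*(-135 + 190)) = -691469/3510/55 = -691469/3510*1/55 = -691469/193050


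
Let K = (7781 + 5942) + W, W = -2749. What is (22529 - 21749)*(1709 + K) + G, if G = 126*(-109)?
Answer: 9879006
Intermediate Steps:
K = 10974 (K = (7781 + 5942) - 2749 = 13723 - 2749 = 10974)
G = -13734
(22529 - 21749)*(1709 + K) + G = (22529 - 21749)*(1709 + 10974) - 13734 = 780*12683 - 13734 = 9892740 - 13734 = 9879006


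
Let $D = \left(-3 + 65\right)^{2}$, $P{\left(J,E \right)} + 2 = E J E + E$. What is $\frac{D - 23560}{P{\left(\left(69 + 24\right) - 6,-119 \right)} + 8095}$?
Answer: $- \frac{6572}{413327} \approx -0.0159$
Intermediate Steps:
$P{\left(J,E \right)} = -2 + E + J E^{2}$ ($P{\left(J,E \right)} = -2 + \left(E J E + E\right) = -2 + \left(J E^{2} + E\right) = -2 + \left(E + J E^{2}\right) = -2 + E + J E^{2}$)
$D = 3844$ ($D = 62^{2} = 3844$)
$\frac{D - 23560}{P{\left(\left(69 + 24\right) - 6,-119 \right)} + 8095} = \frac{3844 - 23560}{\left(-2 - 119 + \left(\left(69 + 24\right) - 6\right) \left(-119\right)^{2}\right) + 8095} = - \frac{19716}{\left(-2 - 119 + \left(93 - 6\right) 14161\right) + 8095} = - \frac{19716}{\left(-2 - 119 + 87 \cdot 14161\right) + 8095} = - \frac{19716}{\left(-2 - 119 + 1232007\right) + 8095} = - \frac{19716}{1231886 + 8095} = - \frac{19716}{1239981} = \left(-19716\right) \frac{1}{1239981} = - \frac{6572}{413327}$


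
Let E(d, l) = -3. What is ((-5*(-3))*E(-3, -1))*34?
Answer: -1530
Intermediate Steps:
((-5*(-3))*E(-3, -1))*34 = (-5*(-3)*(-3))*34 = (15*(-3))*34 = -45*34 = -1530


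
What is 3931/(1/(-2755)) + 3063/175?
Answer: -1895230312/175 ≈ -1.0830e+7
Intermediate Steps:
3931/(1/(-2755)) + 3063/175 = 3931/(-1/2755) + 3063*(1/175) = 3931*(-2755) + 3063/175 = -10829905 + 3063/175 = -1895230312/175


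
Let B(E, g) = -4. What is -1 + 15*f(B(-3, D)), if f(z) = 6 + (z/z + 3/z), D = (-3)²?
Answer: 371/4 ≈ 92.750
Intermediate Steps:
D = 9
f(z) = 7 + 3/z (f(z) = 6 + (1 + 3/z) = 7 + 3/z)
-1 + 15*f(B(-3, D)) = -1 + 15*(7 + 3/(-4)) = -1 + 15*(7 + 3*(-¼)) = -1 + 15*(7 - ¾) = -1 + 15*(25/4) = -1 + 375/4 = 371/4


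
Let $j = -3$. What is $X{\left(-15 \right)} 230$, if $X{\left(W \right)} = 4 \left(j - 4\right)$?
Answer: $-6440$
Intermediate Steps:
$X{\left(W \right)} = -28$ ($X{\left(W \right)} = 4 \left(-3 - 4\right) = 4 \left(-7\right) = -28$)
$X{\left(-15 \right)} 230 = \left(-28\right) 230 = -6440$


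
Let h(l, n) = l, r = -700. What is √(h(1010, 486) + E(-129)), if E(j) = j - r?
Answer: √1581 ≈ 39.762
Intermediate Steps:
E(j) = 700 + j (E(j) = j - 1*(-700) = j + 700 = 700 + j)
√(h(1010, 486) + E(-129)) = √(1010 + (700 - 129)) = √(1010 + 571) = √1581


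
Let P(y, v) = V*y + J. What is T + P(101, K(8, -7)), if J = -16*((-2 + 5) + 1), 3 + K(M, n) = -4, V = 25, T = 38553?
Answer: 41014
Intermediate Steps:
K(M, n) = -7 (K(M, n) = -3 - 4 = -7)
J = -64 (J = -16*(3 + 1) = -16*4 = -64)
P(y, v) = -64 + 25*y (P(y, v) = 25*y - 64 = -64 + 25*y)
T + P(101, K(8, -7)) = 38553 + (-64 + 25*101) = 38553 + (-64 + 2525) = 38553 + 2461 = 41014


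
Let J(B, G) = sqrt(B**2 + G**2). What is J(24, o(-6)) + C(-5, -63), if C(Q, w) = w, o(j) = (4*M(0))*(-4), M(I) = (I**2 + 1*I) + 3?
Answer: -63 + 24*sqrt(5) ≈ -9.3344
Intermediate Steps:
M(I) = 3 + I + I**2 (M(I) = (I**2 + I) + 3 = (I + I**2) + 3 = 3 + I + I**2)
o(j) = -48 (o(j) = (4*(3 + 0 + 0**2))*(-4) = (4*(3 + 0 + 0))*(-4) = (4*3)*(-4) = 12*(-4) = -48)
J(24, o(-6)) + C(-5, -63) = sqrt(24**2 + (-48)**2) - 63 = sqrt(576 + 2304) - 63 = sqrt(2880) - 63 = 24*sqrt(5) - 63 = -63 + 24*sqrt(5)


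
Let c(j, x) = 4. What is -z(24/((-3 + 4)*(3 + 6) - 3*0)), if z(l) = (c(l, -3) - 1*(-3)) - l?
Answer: -13/3 ≈ -4.3333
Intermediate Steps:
z(l) = 7 - l (z(l) = (4 - 1*(-3)) - l = (4 + 3) - l = 7 - l)
-z(24/((-3 + 4)*(3 + 6) - 3*0)) = -(7 - 24/((-3 + 4)*(3 + 6) - 3*0)) = -(7 - 24/(1*9 + 0)) = -(7 - 24/(9 + 0)) = -(7 - 24/9) = -(7 - 1*8/3) = -(7 - 8/3) = -1*13/3 = -13/3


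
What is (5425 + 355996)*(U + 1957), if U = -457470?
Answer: -164631963973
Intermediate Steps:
(5425 + 355996)*(U + 1957) = (5425 + 355996)*(-457470 + 1957) = 361421*(-455513) = -164631963973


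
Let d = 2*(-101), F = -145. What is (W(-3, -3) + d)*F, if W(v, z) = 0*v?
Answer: 29290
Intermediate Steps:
W(v, z) = 0
d = -202
(W(-3, -3) + d)*F = (0 - 202)*(-145) = -202*(-145) = 29290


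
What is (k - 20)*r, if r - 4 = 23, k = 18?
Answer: -54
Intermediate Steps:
r = 27 (r = 4 + 23 = 27)
(k - 20)*r = (18 - 20)*27 = -2*27 = -54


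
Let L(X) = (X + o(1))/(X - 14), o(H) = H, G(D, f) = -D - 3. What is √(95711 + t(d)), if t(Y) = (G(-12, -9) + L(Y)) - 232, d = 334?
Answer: √6111299/8 ≈ 309.01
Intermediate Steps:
G(D, f) = -3 - D
L(X) = (1 + X)/(-14 + X) (L(X) = (X + 1)/(X - 14) = (1 + X)/(-14 + X))
t(Y) = -223 + (1 + Y)/(-14 + Y) (t(Y) = ((-3 - 1*(-12)) + (1 + Y)/(-14 + Y)) - 232 = ((-3 + 12) + (1 + Y)/(-14 + Y)) - 232 = (9 + (1 + Y)/(-14 + Y)) - 232 = -223 + (1 + Y)/(-14 + Y))
√(95711 + t(d)) = √(95711 + 3*(1041 - 74*334)/(-14 + 334)) = √(95711 + 3*(1041 - 24716)/320) = √(95711 + 3*(1/320)*(-23675)) = √(95711 - 14205/64) = √(6111299/64) = √6111299/8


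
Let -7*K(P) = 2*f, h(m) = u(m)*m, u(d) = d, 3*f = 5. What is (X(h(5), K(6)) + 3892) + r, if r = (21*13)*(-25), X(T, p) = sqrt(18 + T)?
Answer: -2933 + sqrt(43) ≈ -2926.4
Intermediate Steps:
f = 5/3 (f = (1/3)*5 = 5/3 ≈ 1.6667)
h(m) = m**2 (h(m) = m*m = m**2)
K(P) = -10/21 (K(P) = -2*5/(7*3) = -1/7*10/3 = -10/21)
r = -6825 (r = 273*(-25) = -6825)
(X(h(5), K(6)) + 3892) + r = (sqrt(18 + 5**2) + 3892) - 6825 = (sqrt(18 + 25) + 3892) - 6825 = (sqrt(43) + 3892) - 6825 = (3892 + sqrt(43)) - 6825 = -2933 + sqrt(43)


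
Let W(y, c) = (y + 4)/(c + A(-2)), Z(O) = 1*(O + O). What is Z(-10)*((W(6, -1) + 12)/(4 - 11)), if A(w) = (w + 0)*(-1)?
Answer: 440/7 ≈ 62.857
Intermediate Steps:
A(w) = -w (A(w) = w*(-1) = -w)
Z(O) = 2*O (Z(O) = 1*(2*O) = 2*O)
W(y, c) = (4 + y)/(2 + c) (W(y, c) = (y + 4)/(c - 1*(-2)) = (4 + y)/(c + 2) = (4 + y)/(2 + c))
Z(-10)*((W(6, -1) + 12)/(4 - 11)) = (2*(-10))*(((4 + 6)/(2 - 1) + 12)/(4 - 11)) = -20*(10/1 + 12)/(-7) = -20*(1*10 + 12)*(-1)/7 = -20*(10 + 12)*(-1)/7 = -440*(-1)/7 = -20*(-22/7) = 440/7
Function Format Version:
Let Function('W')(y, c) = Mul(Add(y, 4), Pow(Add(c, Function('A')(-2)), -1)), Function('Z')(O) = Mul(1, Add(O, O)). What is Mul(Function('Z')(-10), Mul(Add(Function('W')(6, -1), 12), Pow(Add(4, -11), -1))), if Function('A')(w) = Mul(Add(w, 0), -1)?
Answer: Rational(440, 7) ≈ 62.857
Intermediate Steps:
Function('A')(w) = Mul(-1, w) (Function('A')(w) = Mul(w, -1) = Mul(-1, w))
Function('Z')(O) = Mul(2, O) (Function('Z')(O) = Mul(1, Mul(2, O)) = Mul(2, O))
Function('W')(y, c) = Mul(Pow(Add(2, c), -1), Add(4, y)) (Function('W')(y, c) = Mul(Add(y, 4), Pow(Add(c, Mul(-1, -2)), -1)) = Mul(Add(4, y), Pow(Add(c, 2), -1)) = Mul(Add(4, y), Pow(Add(2, c), -1)) = Mul(Pow(Add(2, c), -1), Add(4, y)))
Mul(Function('Z')(-10), Mul(Add(Function('W')(6, -1), 12), Pow(Add(4, -11), -1))) = Mul(Mul(2, -10), Mul(Add(Mul(Pow(Add(2, -1), -1), Add(4, 6)), 12), Pow(Add(4, -11), -1))) = Mul(-20, Mul(Add(Mul(Pow(1, -1), 10), 12), Pow(-7, -1))) = Mul(-20, Mul(Add(Mul(1, 10), 12), Rational(-1, 7))) = Mul(-20, Mul(Add(10, 12), Rational(-1, 7))) = Mul(-20, Mul(22, Rational(-1, 7))) = Mul(-20, Rational(-22, 7)) = Rational(440, 7)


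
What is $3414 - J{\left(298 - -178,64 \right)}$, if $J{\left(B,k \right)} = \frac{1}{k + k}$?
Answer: $\frac{436991}{128} \approx 3414.0$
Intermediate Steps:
$J{\left(B,k \right)} = \frac{1}{2 k}$
$3414 - J{\left(298 - -178,64 \right)} = 3414 - \frac{1}{2 \cdot 64} = 3414 - \frac{1}{2} \cdot \frac{1}{64} = 3414 - \frac{1}{128} = \frac{436991}{128}$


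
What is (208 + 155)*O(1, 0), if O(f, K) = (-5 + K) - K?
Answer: -1815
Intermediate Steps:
O(f, K) = -5
(208 + 155)*O(1, 0) = (208 + 155)*(-5) = 363*(-5) = -1815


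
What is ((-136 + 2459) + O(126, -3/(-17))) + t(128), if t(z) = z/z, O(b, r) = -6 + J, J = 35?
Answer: 2353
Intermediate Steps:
O(b, r) = 29 (O(b, r) = -6 + 35 = 29)
t(z) = 1
((-136 + 2459) + O(126, -3/(-17))) + t(128) = ((-136 + 2459) + 29) + 1 = (2323 + 29) + 1 = 2352 + 1 = 2353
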